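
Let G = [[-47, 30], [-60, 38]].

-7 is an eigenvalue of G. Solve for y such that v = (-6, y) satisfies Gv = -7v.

-8

We need (G + 7I)v = 0.
G + 7I = [[-40, 30], [-60, 45]].
Row 1: (-40)·-6 + (30)·y = 0
Row 2: (-60)·-6 + (45)·y = 0
Solving gives y = -8.
Check: G·(-6, -8) = (42, 56) = -7·(-6, -8).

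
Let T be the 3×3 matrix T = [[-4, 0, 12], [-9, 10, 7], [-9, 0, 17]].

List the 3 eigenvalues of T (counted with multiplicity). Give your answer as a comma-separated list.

5, 8, 10

The characteristic polynomial is p(μ) = det(μI - T).
Expanding along the first row, p(μ) = μ^3 - 23μ^2 + 170μ - 400.
Rational-root test: μ = 5 gives p(5) = 0.
Dividing by (μ - 5) leaves μ^2 - 18μ + 80.
The quadratic factors as (μ - 8)·(μ - 10).
Eigenvalues: 5, 8, 10.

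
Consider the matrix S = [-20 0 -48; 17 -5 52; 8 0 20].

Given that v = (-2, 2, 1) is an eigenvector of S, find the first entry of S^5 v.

First find the eigenvalue: Sv = (-8, 8, 4) = 4·(-2, 2, 1), so λ = 4.
Then S^5 v = λ^5·v = 4^5·(-2, 2, 1) = 1024·(-2, 2, 1) = (-2048, 2048, 1024).

-2048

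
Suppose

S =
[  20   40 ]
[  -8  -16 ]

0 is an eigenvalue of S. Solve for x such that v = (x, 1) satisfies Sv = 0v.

We need (S)v = 0.
S = [[20, 40], [-8, -16]].
Row 1: (20)·x + (40)·1 = 0
Row 2: (-8)·x + (-16)·1 = 0
Solving gives x = -2.
Check: S·(-2, 1) = (0, 0) = 0·(-2, 1).

-2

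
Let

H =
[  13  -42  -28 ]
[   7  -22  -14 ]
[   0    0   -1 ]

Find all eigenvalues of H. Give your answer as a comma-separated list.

-8, -1, -1

Compute the characteristic polynomial p(t) = det(tI - H).
Expanding the 3×3 determinant: p(t) = t^3 + 10t^2 + 17t + 8.
Since p(-8) = 0, t = -8 is a root.
Factor out (t + 8): p(t) = (t + 8)·(t^2 + 2t + 1).
The quadratic factor is (t + 1)^2.
Eigenvalues: -8, -1, -1.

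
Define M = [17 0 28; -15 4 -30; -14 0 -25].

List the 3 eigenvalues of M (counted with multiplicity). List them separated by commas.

-11, 3, 4

The characteristic polynomial is p(lambda) = det(lambda·I - M).
Cofactor expansion gives p(lambda) = lambda^3 + 4·lambda^2 - 65·lambda + 132.
Try lambda = 4: p(4) = 0, so 4 is a root.
Dividing by (lambda - 4) leaves lambda^2 + 8·lambda - 33.
The quadratic factors as (lambda + 11)·(lambda - 3).
Eigenvalues: -11, 3, 4.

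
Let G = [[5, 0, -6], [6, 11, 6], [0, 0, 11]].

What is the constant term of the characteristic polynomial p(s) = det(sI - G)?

-605

p(0) = det(0·I − G) = det(−G) = (−1)^3·det(G).
det(G) = 605, so p(0) = -605.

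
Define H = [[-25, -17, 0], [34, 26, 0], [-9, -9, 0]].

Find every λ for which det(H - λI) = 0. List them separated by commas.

-8, 0, 9

Compute the characteristic polynomial p(μ) = det(μI - H).
Expanding the 3×3 determinant: p(μ) = μ^3 - μ^2 - 72μ.
Try μ = 0: p(0) = 0, so 0 is a root.
Factor out μ: p(μ) = μ·(μ^2 - μ - 72).
The quadratic factors as (μ + 8)·(μ - 9).
Eigenvalues: -8, 0, 9.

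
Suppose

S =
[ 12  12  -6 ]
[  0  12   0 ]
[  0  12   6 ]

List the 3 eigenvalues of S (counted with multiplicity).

Compute the characteristic polynomial p(λ) = det(λI - S).
Expanding the 3×3 determinant: p(λ) = λ^3 - 30λ^2 + 288λ - 864.
Rational-root test: λ = 6 gives p(6) = 0.
Dividing by (λ - 6) leaves λ^2 - 24λ + 144.
The quadratic factor is (λ - 12)^2.
Eigenvalues: 6, 12, 12.

6, 12, 12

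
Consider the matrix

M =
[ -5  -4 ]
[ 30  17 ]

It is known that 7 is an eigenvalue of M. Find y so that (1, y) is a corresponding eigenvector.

We need (M - 7I)v = 0.
M - 7I = [[-12, -4], [30, 10]].
Row 1: (-12)·1 + (-4)·y = 0
Row 2: (30)·1 + (10)·y = 0
Solving gives y = -3.
Check: M·(1, -3) = (7, -21) = 7·(1, -3).

-3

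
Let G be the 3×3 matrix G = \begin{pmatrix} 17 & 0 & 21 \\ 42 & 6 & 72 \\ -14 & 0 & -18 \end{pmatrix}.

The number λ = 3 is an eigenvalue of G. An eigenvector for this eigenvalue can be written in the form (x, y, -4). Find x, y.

We need (G - 3I)v = 0.
G - 3I = [[14, 0, 21], [42, 3, 72], [-14, 0, -21]].
Row 1: (14)·x + (0)·y + (21)·-4 = 0
Row 2: (42)·x + (3)·y + (72)·-4 = 0
Row 3: (-14)·x + (0)·y + (-21)·-4 = 0
Solving gives x = 6, y = 12.
Check: G·(6, 12, -4) = (18, 36, -12) = 3·(6, 12, -4).

6, 12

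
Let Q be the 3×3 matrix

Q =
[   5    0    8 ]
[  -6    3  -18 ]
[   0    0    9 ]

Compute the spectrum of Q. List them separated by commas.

Compute the characteristic polynomial p(r) = det(rI - Q).
Cofactor expansion gives p(r) = r^3 - 17r^2 + 87r - 135.
Try r = 3: p(3) = 0, so 3 is a root.
Dividing by (r - 3) leaves r^2 - 14r + 45.
The quadratic factors as (r - 5)·(r - 9).
Eigenvalues: 3, 5, 9.

3, 5, 9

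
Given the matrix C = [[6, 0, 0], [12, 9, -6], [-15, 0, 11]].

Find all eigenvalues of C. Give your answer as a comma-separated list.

The characteristic polynomial is p(r) = det(rI - C).
Expanding the 3×3 determinant: p(r) = r^3 - 26r^2 + 219r - 594.
Try r = 6: p(6) = 0, so 6 is a root.
Factor out (r - 6): p(r) = (r - 6)·(r^2 - 20r + 99).
The quadratic factors as (r - 9)·(r - 11).
Eigenvalues: 6, 9, 11.

6, 9, 11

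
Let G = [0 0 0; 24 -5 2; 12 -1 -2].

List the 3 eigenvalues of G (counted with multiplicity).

Set up det(lambda·I - G) = 0.
Expanding along the first row, p(lambda) = lambda^3 + 7·lambda^2 + 12·lambda.
Try lambda = -3: p(-3) = 0, so -3 is a root.
Factor out (lambda + 3): p(lambda) = (lambda + 3)·(lambda^2 + 4·lambda).
The quadratic factors as (lambda + 4)·lambda.
Eigenvalues: -4, -3, 0.

-4, -3, 0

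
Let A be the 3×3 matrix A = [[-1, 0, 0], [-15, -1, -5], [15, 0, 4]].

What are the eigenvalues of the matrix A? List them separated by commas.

-1, -1, 4

The characteristic polynomial is p(s) = det(sI - A).
Expanding the 3×3 determinant: p(s) = s^3 - 2s^2 - 7s - 4.
Try s = -1: p(-1) = 0, so -1 is a root.
Factor out (s + 1): p(s) = (s + 1)·(s^2 - 3s - 4).
The quadratic factors as (s + 1)·(s - 4).
Eigenvalues: -1, -1, 4.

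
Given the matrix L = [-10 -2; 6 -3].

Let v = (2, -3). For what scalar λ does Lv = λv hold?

-7

Compute Lv: L·(2, -3) = (-14, 21).
Since Lv = λv, compare component 1: -14 = λ·2, so λ = -7.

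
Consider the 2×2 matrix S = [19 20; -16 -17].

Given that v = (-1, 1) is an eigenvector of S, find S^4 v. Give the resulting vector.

(-1, 1)

First find the eigenvalue: Sv = (1, -1) = -1·(-1, 1), so λ = -1.
Then S^4 v = λ^4·v = (-1)^4·(-1, 1) = 1·(-1, 1) = (-1, 1).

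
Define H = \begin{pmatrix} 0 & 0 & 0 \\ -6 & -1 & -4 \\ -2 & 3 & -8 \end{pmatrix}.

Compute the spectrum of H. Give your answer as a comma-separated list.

Compute the characteristic polynomial p(λ) = det(λI - H).
Cofactor expansion gives p(λ) = λ^3 + 9λ^2 + 20λ.
Since p(0) = 0, λ = 0 is a root.
Dividing by λ leaves λ^2 + 9λ + 20.
The quadratic factors as (λ + 5)·(λ + 4).
Eigenvalues: -5, -4, 0.

-5, -4, 0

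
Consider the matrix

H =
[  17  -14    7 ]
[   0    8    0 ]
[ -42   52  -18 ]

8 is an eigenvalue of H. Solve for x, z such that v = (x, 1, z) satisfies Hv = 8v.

We need (H - 8I)v = 0.
H - 8I = [[9, -14, 7], [0, 0, 0], [-42, 52, -26]].
Row 1: (9)·x + (-14)·1 + (7)·z = 0
Row 2: (0)·x + (0)·1 + (0)·z = 0
Row 3: (-42)·x + (52)·1 + (-26)·z = 0
Solving gives x = 0, z = 2.
Check: H·(0, 1, 2) = (0, 8, 16) = 8·(0, 1, 2).

0, 2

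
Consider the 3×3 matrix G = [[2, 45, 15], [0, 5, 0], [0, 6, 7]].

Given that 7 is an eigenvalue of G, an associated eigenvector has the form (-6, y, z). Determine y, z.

0, -2

We need (G - 7I)v = 0.
G - 7I = [[-5, 45, 15], [0, -2, 0], [0, 6, 0]].
Row 1: (-5)·-6 + (45)·y + (15)·z = 0
Row 2: (0)·-6 + (-2)·y + (0)·z = 0
Row 3: (0)·-6 + (6)·y + (0)·z = 0
Solving gives y = 0, z = -2.
Check: G·(-6, 0, -2) = (-42, 0, -14) = 7·(-6, 0, -2).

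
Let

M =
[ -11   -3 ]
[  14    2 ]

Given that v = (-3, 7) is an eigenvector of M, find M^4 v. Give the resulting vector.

First find the eigenvalue: Mv = (12, -28) = -4·(-3, 7), so λ = -4.
Then M^4 v = λ^4·v = (-4)^4·(-3, 7) = 256·(-3, 7) = (-768, 1792).

(-768, 1792)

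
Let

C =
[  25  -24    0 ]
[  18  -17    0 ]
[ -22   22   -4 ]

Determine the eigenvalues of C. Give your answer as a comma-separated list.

The characteristic polynomial is p(lambda) = det(lambda·I - C).
Expanding along the first row, p(lambda) = lambda^3 - 4·lambda^2 - 25·lambda + 28.
Try lambda = 1: p(1) = 0, so 1 is a root.
Dividing by (lambda - 1) leaves lambda^2 - 3·lambda - 28.
The quadratic factors as (lambda + 4)·(lambda - 7).
Eigenvalues: -4, 1, 7.

-4, 1, 7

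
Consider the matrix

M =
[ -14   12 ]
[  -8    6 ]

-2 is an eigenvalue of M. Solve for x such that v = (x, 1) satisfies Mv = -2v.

We need (M + 2I)v = 0.
M + 2I = [[-12, 12], [-8, 8]].
Row 1: (-12)·x + (12)·1 = 0
Row 2: (-8)·x + (8)·1 = 0
Solving gives x = 1.
Check: M·(1, 1) = (-2, -2) = -2·(1, 1).

1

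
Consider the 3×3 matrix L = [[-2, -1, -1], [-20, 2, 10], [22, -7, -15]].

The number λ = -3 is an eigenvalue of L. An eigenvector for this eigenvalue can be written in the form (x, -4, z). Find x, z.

2, 6

We need (L + 3I)v = 0.
L + 3I = [[1, -1, -1], [-20, 5, 10], [22, -7, -12]].
Row 1: (1)·x + (-1)·-4 + (-1)·z = 0
Row 2: (-20)·x + (5)·-4 + (10)·z = 0
Row 3: (22)·x + (-7)·-4 + (-12)·z = 0
Solving gives x = 2, z = 6.
Check: L·(2, -4, 6) = (-6, 12, -18) = -3·(2, -4, 6).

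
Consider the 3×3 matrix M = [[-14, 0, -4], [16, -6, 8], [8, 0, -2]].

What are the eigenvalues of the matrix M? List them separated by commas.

-10, -6, -6

The characteristic polynomial is p(r) = det(rI - M).
Expanding the 3×3 determinant: p(r) = r^3 + 22r^2 + 156r + 360.
Rational-root test: r = -6 gives p(-6) = 0.
Factor out (r + 6): p(r) = (r + 6)·(r^2 + 16r + 60).
The quadratic factors as (r + 10)·(r + 6).
Eigenvalues: -10, -6, -6.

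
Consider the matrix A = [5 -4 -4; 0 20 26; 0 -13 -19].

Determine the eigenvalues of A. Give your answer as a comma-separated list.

-6, 5, 7

Set up det(sI - A) = 0.
Cofactor expansion gives p(s) = s^3 - 6s^2 - 37s + 210.
Try s = 7: p(7) = 0, so 7 is a root.
Factor out (s - 7): p(s) = (s - 7)·(s^2 + s - 30).
The quadratic factors as (s + 6)·(s - 5).
Eigenvalues: -6, 5, 7.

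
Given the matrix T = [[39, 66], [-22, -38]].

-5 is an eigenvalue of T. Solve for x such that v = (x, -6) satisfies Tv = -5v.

9

We need (T + 5I)v = 0.
T + 5I = [[44, 66], [-22, -33]].
Row 1: (44)·x + (66)·-6 = 0
Row 2: (-22)·x + (-33)·-6 = 0
Solving gives x = 9.
Check: T·(9, -6) = (-45, 30) = -5·(9, -6).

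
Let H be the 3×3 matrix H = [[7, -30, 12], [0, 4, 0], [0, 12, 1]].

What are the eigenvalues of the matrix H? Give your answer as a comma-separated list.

The characteristic polynomial is p(μ) = det(μI - H).
Expanding the 3×3 determinant: p(μ) = μ^3 - 12μ^2 + 39μ - 28.
Since p(4) = 0, μ = 4 is a root.
Dividing by (μ - 4) leaves μ^2 - 8μ + 7.
The quadratic factors as (μ - 1)·(μ - 7).
Eigenvalues: 1, 4, 7.

1, 4, 7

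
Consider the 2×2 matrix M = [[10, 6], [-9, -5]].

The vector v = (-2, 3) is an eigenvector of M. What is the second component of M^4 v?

3

First find the eigenvalue: Mv = (-2, 3) = 1·(-2, 3), so λ = 1.
Then M^4 v = λ^4·v = 1^4·(-2, 3) = 1·(-2, 3) = (-2, 3).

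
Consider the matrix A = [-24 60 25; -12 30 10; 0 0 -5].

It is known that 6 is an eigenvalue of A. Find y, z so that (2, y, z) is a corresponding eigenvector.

We need (A - 6I)v = 0.
A - 6I = [[-30, 60, 25], [-12, 24, 10], [0, 0, -11]].
Row 1: (-30)·2 + (60)·y + (25)·z = 0
Row 2: (-12)·2 + (24)·y + (10)·z = 0
Row 3: (0)·2 + (0)·y + (-11)·z = 0
Solving gives y = 1, z = 0.
Check: A·(2, 1, 0) = (12, 6, 0) = 6·(2, 1, 0).

1, 0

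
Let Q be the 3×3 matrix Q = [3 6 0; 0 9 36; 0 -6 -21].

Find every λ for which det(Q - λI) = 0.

-9, -3, 3

Compute the characteristic polynomial p(λ) = det(λI - Q).
Cofactor expansion gives p(λ) = λ^3 + 9λ^2 - 9λ - 81.
Rational-root test: λ = -3 gives p(-3) = 0.
Dividing by (λ + 3) leaves λ^2 + 6λ - 27.
The quadratic factors as (λ + 9)·(λ - 3).
Eigenvalues: -9, -3, 3.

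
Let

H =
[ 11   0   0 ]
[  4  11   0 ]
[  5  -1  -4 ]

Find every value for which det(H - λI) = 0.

-4, 11, 11

H is lower triangular, so its eigenvalues are the diagonal entries.
Diagonal: 11, 11, -4.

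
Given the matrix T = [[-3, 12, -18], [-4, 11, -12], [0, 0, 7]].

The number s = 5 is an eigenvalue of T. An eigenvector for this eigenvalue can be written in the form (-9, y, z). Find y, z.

We need (T - 5I)v = 0.
T - 5I = [[-8, 12, -18], [-4, 6, -12], [0, 0, 2]].
Row 1: (-8)·-9 + (12)·y + (-18)·z = 0
Row 2: (-4)·-9 + (6)·y + (-12)·z = 0
Row 3: (0)·-9 + (0)·y + (2)·z = 0
Solving gives y = -6, z = 0.
Check: T·(-9, -6, 0) = (-45, -30, 0) = 5·(-9, -6, 0).

-6, 0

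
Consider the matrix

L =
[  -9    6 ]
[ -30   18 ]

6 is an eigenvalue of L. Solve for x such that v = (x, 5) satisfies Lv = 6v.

2

We need (L - 6I)v = 0.
L - 6I = [[-15, 6], [-30, 12]].
Row 1: (-15)·x + (6)·5 = 0
Row 2: (-30)·x + (12)·5 = 0
Solving gives x = 2.
Check: L·(2, 5) = (12, 30) = 6·(2, 5).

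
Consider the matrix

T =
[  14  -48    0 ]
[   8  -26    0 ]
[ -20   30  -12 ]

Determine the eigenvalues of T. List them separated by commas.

-12, -10, -2

The characteristic polynomial is p(λ) = det(λI - T).
Expanding the 3×3 determinant: p(λ) = λ^3 + 24λ^2 + 164λ + 240.
Try λ = -12: p(-12) = 0, so -12 is a root.
Dividing by (λ + 12) leaves λ^2 + 12λ + 20.
The quadratic factors as (λ + 10)·(λ + 2).
Eigenvalues: -12, -10, -2.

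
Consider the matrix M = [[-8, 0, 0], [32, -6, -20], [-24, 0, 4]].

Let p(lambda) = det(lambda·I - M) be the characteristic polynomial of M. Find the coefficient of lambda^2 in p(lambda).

10

The coefficient of lambda^2 of det(lambda·I - M) is −trace(M).
trace(M) = (-8) + (-6) + (4) = -10, so the coefficient is 10.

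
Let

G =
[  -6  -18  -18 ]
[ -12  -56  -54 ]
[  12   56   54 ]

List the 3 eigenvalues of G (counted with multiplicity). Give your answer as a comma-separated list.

Compute the characteristic polynomial p(λ) = det(λI - G).
Expanding the 3×3 determinant: p(λ) = λ^3 + 8λ^2 + 12λ.
Rational-root test: λ = -6 gives p(-6) = 0.
Dividing by (λ + 6) leaves λ^2 + 2λ.
The quadratic factors as (λ + 2)·λ.
Eigenvalues: -6, -2, 0.

-6, -2, 0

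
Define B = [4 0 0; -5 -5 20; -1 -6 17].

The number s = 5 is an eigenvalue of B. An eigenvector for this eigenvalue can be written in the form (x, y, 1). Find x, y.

We need (B - 5I)v = 0.
B - 5I = [[-1, 0, 0], [-5, -10, 20], [-1, -6, 12]].
Row 1: (-1)·x + (0)·y + (0)·1 = 0
Row 2: (-5)·x + (-10)·y + (20)·1 = 0
Row 3: (-1)·x + (-6)·y + (12)·1 = 0
Solving gives x = 0, y = 2.
Check: B·(0, 2, 1) = (0, 10, 5) = 5·(0, 2, 1).

0, 2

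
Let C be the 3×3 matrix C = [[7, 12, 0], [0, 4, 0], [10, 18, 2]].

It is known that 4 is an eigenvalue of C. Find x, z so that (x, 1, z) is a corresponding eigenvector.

We need (C - 4I)v = 0.
C - 4I = [[3, 12, 0], [0, 0, 0], [10, 18, -2]].
Row 1: (3)·x + (12)·1 + (0)·z = 0
Row 2: (0)·x + (0)·1 + (0)·z = 0
Row 3: (10)·x + (18)·1 + (-2)·z = 0
Solving gives x = -4, z = -11.
Check: C·(-4, 1, -11) = (-16, 4, -44) = 4·(-4, 1, -11).

-4, -11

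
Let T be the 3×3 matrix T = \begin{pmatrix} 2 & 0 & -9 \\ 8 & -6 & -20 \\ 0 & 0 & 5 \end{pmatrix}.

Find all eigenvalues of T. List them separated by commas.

Compute the characteristic polynomial p(r) = det(rI - T).
Expanding along the first row, p(r) = r^3 - r^2 - 32r + 60.
Rational-root test: r = 2 gives p(2) = 0.
Dividing by (r - 2) leaves r^2 + r - 30.
The quadratic factors as (r + 6)·(r - 5).
Eigenvalues: -6, 2, 5.

-6, 2, 5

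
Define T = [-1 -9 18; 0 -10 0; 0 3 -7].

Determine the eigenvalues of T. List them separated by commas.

The characteristic polynomial is p(λ) = det(λI - T).
Expanding the 3×3 determinant: p(λ) = λ^3 + 18λ^2 + 87λ + 70.
Rational-root test: λ = -1 gives p(-1) = 0.
Factor out (λ + 1): p(λ) = (λ + 1)·(λ^2 + 17λ + 70).
The quadratic factors as (λ + 10)·(λ + 7).
Eigenvalues: -10, -7, -1.

-10, -7, -1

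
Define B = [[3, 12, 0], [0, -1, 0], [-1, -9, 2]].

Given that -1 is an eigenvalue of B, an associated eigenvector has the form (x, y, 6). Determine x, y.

We need (B + 1I)v = 0.
B + 1I = [[4, 12, 0], [0, 0, 0], [-1, -9, 3]].
Row 1: (4)·x + (12)·y + (0)·6 = 0
Row 2: (0)·x + (0)·y + (0)·6 = 0
Row 3: (-1)·x + (-9)·y + (3)·6 = 0
Solving gives x = -9, y = 3.
Check: B·(-9, 3, 6) = (9, -3, -6) = -1·(-9, 3, 6).

-9, 3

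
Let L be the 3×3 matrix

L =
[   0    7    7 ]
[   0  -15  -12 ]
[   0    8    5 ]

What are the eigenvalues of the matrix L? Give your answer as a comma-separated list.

-7, -3, 0

The characteristic polynomial is p(t) = det(tI - L).
Cofactor expansion gives p(t) = t^3 + 10t^2 + 21t.
Since p(-3) = 0, t = -3 is a root.
Dividing by (t + 3) leaves t^2 + 7t.
The quadratic factors as (t + 7)·t.
Eigenvalues: -7, -3, 0.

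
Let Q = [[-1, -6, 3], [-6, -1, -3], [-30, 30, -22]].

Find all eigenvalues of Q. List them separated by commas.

The characteristic polynomial is p(t) = det(tI - Q).
Expanding along the first row, p(t) = t^3 + 24t^2 + 189t + 490.
Since p(-10) = 0, t = -10 is a root.
Dividing by (t + 10) leaves t^2 + 14t + 49.
The quadratic factor is (t + 7)^2.
Eigenvalues: -10, -7, -7.

-10, -7, -7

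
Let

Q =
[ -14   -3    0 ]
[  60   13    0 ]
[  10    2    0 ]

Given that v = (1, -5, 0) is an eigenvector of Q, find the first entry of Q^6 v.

1

First find the eigenvalue: Qv = (1, -5, 0) = 1·(1, -5, 0), so λ = 1.
Then Q^6 v = λ^6·v = 1^6·(1, -5, 0) = 1·(1, -5, 0) = (1, -5, 0).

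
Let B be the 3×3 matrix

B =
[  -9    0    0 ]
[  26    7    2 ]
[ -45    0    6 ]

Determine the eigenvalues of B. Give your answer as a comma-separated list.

-9, 6, 7

Set up det(sI - B) = 0.
Expanding the 3×3 determinant: p(s) = s^3 - 4s^2 - 75s + 378.
Try s = 6: p(6) = 0, so 6 is a root.
Factor out (s - 6): p(s) = (s - 6)·(s^2 + 2s - 63).
The quadratic factors as (s + 9)·(s - 7).
Eigenvalues: -9, 6, 7.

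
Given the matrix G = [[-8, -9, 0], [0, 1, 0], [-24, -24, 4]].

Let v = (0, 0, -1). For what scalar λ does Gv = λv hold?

4

Compute Gv: G·(0, 0, -1) = (0, 0, -4).
Since Gv = λv, compare component 3: -4 = λ·-1, so λ = 4.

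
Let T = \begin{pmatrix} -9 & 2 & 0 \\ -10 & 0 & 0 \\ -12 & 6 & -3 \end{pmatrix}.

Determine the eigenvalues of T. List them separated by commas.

-5, -4, -3

Compute the characteristic polynomial p(λ) = det(λI - T).
Cofactor expansion gives p(λ) = λ^3 + 12λ^2 + 47λ + 60.
Rational-root test: λ = -3 gives p(-3) = 0.
Factor out (λ + 3): p(λ) = (λ + 3)·(λ^2 + 9λ + 20).
The quadratic factors as (λ + 5)·(λ + 4).
Eigenvalues: -5, -4, -3.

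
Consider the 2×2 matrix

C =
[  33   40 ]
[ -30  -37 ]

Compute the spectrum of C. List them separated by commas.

det(C - sI) = (33 - s)(-37 - s) - (40)·(-30) = s^2 + 4s - 21.
This factors as (s + 7)·(s - 3) = 0.
Eigenvalues: -7, 3.

-7, 3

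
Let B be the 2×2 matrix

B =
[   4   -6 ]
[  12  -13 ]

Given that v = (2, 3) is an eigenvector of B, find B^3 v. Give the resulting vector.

(-250, -375)

First find the eigenvalue: Bv = (-10, -15) = -5·(2, 3), so λ = -5.
Then B^3 v = λ^3·v = (-5)^3·(2, 3) = -125·(2, 3) = (-250, -375).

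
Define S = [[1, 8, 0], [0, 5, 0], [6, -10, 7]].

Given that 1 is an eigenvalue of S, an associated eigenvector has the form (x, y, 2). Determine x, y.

We need (S - 1I)v = 0.
S - 1I = [[0, 8, 0], [0, 4, 0], [6, -10, 6]].
Row 1: (0)·x + (8)·y + (0)·2 = 0
Row 2: (0)·x + (4)·y + (0)·2 = 0
Row 3: (6)·x + (-10)·y + (6)·2 = 0
Solving gives x = -2, y = 0.
Check: S·(-2, 0, 2) = (-2, 0, 2) = 1·(-2, 0, 2).

-2, 0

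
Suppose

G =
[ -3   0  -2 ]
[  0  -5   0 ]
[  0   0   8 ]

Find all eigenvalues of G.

-5, -3, 8

G is upper triangular, so its eigenvalues are the diagonal entries.
Diagonal: -3, -5, 8.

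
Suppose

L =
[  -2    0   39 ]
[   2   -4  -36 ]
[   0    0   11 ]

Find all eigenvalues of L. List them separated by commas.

-4, -2, 11

Compute the characteristic polynomial p(λ) = det(λI - L).
Expanding along the first row, p(λ) = λ^3 - 5λ^2 - 58λ - 88.
Rational-root test: λ = -4 gives p(-4) = 0.
Dividing by (λ + 4) leaves λ^2 - 9λ - 22.
The quadratic factors as (λ + 2)·(λ - 11).
Eigenvalues: -4, -2, 11.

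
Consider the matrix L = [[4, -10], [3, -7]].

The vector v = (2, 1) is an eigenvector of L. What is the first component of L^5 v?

First find the eigenvalue: Lv = (-2, -1) = -1·(2, 1), so λ = -1.
Then L^5 v = λ^5·v = (-1)^5·(2, 1) = -1·(2, 1) = (-2, -1).

-2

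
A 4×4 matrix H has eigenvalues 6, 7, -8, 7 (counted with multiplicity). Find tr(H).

trace(H) is the sum of the eigenvalues: (6) + (7) + (-8) + (7) = 12.

12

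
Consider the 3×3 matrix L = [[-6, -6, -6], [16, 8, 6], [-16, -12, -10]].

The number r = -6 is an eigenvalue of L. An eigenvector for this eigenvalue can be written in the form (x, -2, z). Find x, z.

We need (L + 6I)v = 0.
L + 6I = [[0, -6, -6], [16, 14, 6], [-16, -12, -4]].
Row 1: (0)·x + (-6)·-2 + (-6)·z = 0
Row 2: (16)·x + (14)·-2 + (6)·z = 0
Row 3: (-16)·x + (-12)·-2 + (-4)·z = 0
Solving gives x = 1, z = 2.
Check: L·(1, -2, 2) = (-6, 12, -12) = -6·(1, -2, 2).

1, 2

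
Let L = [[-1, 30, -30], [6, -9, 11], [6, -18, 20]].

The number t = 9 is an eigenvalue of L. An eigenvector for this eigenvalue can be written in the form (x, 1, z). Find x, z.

We need (L - 9I)v = 0.
L - 9I = [[-10, 30, -30], [6, -18, 11], [6, -18, 11]].
Row 1: (-10)·x + (30)·1 + (-30)·z = 0
Row 2: (6)·x + (-18)·1 + (11)·z = 0
Row 3: (6)·x + (-18)·1 + (11)·z = 0
Solving gives x = 3, z = 0.
Check: L·(3, 1, 0) = (27, 9, 0) = 9·(3, 1, 0).

3, 0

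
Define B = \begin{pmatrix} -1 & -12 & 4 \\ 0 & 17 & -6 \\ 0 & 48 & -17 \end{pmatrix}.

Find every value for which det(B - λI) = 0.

The characteristic polynomial is p(r) = det(rI - B).
Expanding along the first row, p(r) = r^3 + r^2 - r - 1.
Try r = -1: p(-1) = 0, so -1 is a root.
Dividing by (r + 1) leaves r^2 - 1.
The quadratic factors as (r + 1)·(r - 1).
Eigenvalues: -1, -1, 1.

-1, -1, 1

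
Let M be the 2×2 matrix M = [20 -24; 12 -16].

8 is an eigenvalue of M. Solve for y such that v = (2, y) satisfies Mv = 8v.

1

We need (M - 8I)v = 0.
M - 8I = [[12, -24], [12, -24]].
Row 1: (12)·2 + (-24)·y = 0
Row 2: (12)·2 + (-24)·y = 0
Solving gives y = 1.
Check: M·(2, 1) = (16, 8) = 8·(2, 1).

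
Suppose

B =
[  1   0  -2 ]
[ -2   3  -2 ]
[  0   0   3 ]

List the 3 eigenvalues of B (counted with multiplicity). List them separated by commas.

1, 3, 3

Set up det(sI - B) = 0.
Expanding along the first row, p(s) = s^3 - 7s^2 + 15s - 9.
Rational-root test: s = 3 gives p(3) = 0.
Factor out (s - 3): p(s) = (s - 3)·(s^2 - 4s + 3).
The quadratic factors as (s - 1)·(s - 3).
Eigenvalues: 1, 3, 3.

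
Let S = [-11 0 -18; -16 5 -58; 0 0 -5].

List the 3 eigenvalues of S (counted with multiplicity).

-11, -5, 5

The characteristic polynomial is p(s) = det(sI - S).
Expanding along the first row, p(s) = s^3 + 11s^2 - 25s - 275.
Try s = 5: p(5) = 0, so 5 is a root.
Factor out (s - 5): p(s) = (s - 5)·(s^2 + 16s + 55).
The quadratic factors as (s + 11)·(s + 5).
Eigenvalues: -11, -5, 5.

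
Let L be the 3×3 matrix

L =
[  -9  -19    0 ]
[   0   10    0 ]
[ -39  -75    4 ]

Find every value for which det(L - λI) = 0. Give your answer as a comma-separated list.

Set up det(sI - L) = 0.
Expanding along the first row, p(s) = s^3 - 5s^2 - 86s + 360.
Since p(4) = 0, s = 4 is a root.
Factor out (s - 4): p(s) = (s - 4)·(s^2 - s - 90).
The quadratic factors as (s + 9)·(s - 10).
Eigenvalues: -9, 4, 10.

-9, 4, 10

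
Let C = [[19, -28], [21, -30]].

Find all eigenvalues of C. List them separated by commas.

-9, -2

det(C - sI) = (19 - s)(-30 - s) - (-28)·(21) = s^2 + 11s + 18.
This factors as (s + 9)·(s + 2) = 0.
Eigenvalues: -9, -2.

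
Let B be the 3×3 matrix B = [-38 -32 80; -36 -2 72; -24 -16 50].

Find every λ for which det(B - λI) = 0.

The characteristic polynomial is p(s) = det(sI - B).
Cofactor expansion gives p(s) = s^3 - 10s^2 - 4s + 40.
Rational-root test: s = -2 gives p(-2) = 0.
Dividing by (s + 2) leaves s^2 - 12s + 20.
The quadratic factors as (s - 2)·(s - 10).
Eigenvalues: -2, 2, 10.

-2, 2, 10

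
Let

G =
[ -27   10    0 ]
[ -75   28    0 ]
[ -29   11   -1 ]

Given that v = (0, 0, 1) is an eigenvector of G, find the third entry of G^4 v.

First find the eigenvalue: Gv = (0, 0, -1) = -1·(0, 0, 1), so λ = -1.
Then G^4 v = λ^4·v = (-1)^4·(0, 0, 1) = 1·(0, 0, 1) = (0, 0, 1).

1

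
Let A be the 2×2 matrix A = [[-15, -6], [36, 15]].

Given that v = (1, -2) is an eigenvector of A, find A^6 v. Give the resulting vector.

(729, -1458)

First find the eigenvalue: Av = (-3, 6) = -3·(1, -2), so λ = -3.
Then A^6 v = λ^6·v = (-3)^6·(1, -2) = 729·(1, -2) = (729, -1458).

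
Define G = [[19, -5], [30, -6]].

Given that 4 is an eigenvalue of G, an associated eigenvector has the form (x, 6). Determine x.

We need (G - 4I)v = 0.
G - 4I = [[15, -5], [30, -10]].
Row 1: (15)·x + (-5)·6 = 0
Row 2: (30)·x + (-10)·6 = 0
Solving gives x = 2.
Check: G·(2, 6) = (8, 24) = 4·(2, 6).

2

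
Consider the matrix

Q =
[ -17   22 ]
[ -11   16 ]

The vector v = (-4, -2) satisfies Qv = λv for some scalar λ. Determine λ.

Compute Qv: Q·(-4, -2) = (24, 12).
Since Qv = λv, compare component 1: 24 = λ·-4, so λ = -6.

-6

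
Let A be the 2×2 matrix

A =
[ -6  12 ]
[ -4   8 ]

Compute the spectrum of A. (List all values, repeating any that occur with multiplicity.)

det(A - sI) = (-6 - s)(8 - s) - (12)·(-4) = s^2 - 2s.
This factors as s·(s - 2) = 0.
Eigenvalues: 0, 2.

0, 2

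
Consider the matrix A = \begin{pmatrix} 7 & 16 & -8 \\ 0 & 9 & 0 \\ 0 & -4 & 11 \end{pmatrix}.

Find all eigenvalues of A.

Compute the characteristic polynomial p(r) = det(rI - A).
Expanding the 3×3 determinant: p(r) = r^3 - 27r^2 + 239r - 693.
Try r = 11: p(11) = 0, so 11 is a root.
Dividing by (r - 11) leaves r^2 - 16r + 63.
The quadratic factors as (r - 7)·(r - 9).
Eigenvalues: 7, 9, 11.

7, 9, 11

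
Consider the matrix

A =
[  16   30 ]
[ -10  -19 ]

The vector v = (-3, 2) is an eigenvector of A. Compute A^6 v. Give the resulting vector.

First find the eigenvalue: Av = (12, -8) = -4·(-3, 2), so λ = -4.
Then A^6 v = λ^6·v = (-4)^6·(-3, 2) = 4096·(-3, 2) = (-12288, 8192).

(-12288, 8192)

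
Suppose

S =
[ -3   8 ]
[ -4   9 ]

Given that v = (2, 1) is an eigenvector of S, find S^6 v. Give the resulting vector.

First find the eigenvalue: Sv = (2, 1) = 1·(2, 1), so λ = 1.
Then S^6 v = λ^6·v = 1^6·(2, 1) = 1·(2, 1) = (2, 1).

(2, 1)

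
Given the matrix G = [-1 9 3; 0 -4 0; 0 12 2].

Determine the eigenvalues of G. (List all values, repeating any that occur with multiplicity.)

-4, -1, 2

The characteristic polynomial is p(lambda) = det(lambda·I - G).
Expanding the 3×3 determinant: p(lambda) = lambda^3 + 3·lambda^2 - 6·lambda - 8.
Since p(-4) = 0, lambda = -4 is a root.
Factor out (lambda + 4): p(lambda) = (lambda + 4)·(lambda^2 - lambda - 2).
The quadratic factors as (lambda + 1)·(lambda - 2).
Eigenvalues: -4, -1, 2.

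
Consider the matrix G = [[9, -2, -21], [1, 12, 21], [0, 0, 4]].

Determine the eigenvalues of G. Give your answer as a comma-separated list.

4, 10, 11

Set up det(μI - G) = 0.
Expanding along the first row, p(μ) = μ^3 - 25μ^2 + 194μ - 440.
Rational-root test: μ = 4 gives p(4) = 0.
Dividing by (μ - 4) leaves μ^2 - 21μ + 110.
The quadratic factors as (μ - 10)·(μ - 11).
Eigenvalues: 4, 10, 11.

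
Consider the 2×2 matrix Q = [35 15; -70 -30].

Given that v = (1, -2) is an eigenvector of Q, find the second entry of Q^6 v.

First find the eigenvalue: Qv = (5, -10) = 5·(1, -2), so λ = 5.
Then Q^6 v = λ^6·v = 5^6·(1, -2) = 15625·(1, -2) = (15625, -31250).

-31250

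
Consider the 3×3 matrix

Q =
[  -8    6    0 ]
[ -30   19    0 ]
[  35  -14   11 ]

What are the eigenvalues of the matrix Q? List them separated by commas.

Compute the characteristic polynomial p(μ) = det(μI - Q).
Expanding along the first row, p(μ) = μ^3 - 22μ^2 + 149μ - 308.
Since p(7) = 0, μ = 7 is a root.
Dividing by (μ - 7) leaves μ^2 - 15μ + 44.
The quadratic factors as (μ - 4)·(μ - 11).
Eigenvalues: 4, 7, 11.

4, 7, 11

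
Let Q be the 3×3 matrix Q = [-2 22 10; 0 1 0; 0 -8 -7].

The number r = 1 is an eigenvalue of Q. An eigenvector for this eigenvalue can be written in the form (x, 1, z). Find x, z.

We need (Q - 1I)v = 0.
Q - 1I = [[-3, 22, 10], [0, 0, 0], [0, -8, -8]].
Row 1: (-3)·x + (22)·1 + (10)·z = 0
Row 2: (0)·x + (0)·1 + (0)·z = 0
Row 3: (0)·x + (-8)·1 + (-8)·z = 0
Solving gives x = 4, z = -1.
Check: Q·(4, 1, -1) = (4, 1, -1) = 1·(4, 1, -1).

4, -1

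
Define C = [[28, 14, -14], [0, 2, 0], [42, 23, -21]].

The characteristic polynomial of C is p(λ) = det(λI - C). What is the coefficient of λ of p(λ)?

14

p(λ) = λ^3 - 9λ^2 + 14λ.
The coefficient of λ is 14.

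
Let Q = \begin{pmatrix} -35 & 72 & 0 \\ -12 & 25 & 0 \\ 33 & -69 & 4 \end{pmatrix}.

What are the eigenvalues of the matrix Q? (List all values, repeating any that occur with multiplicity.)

The characteristic polynomial is p(lambda) = det(lambda·I - Q).
Expanding the 3×3 determinant: p(lambda) = lambda^3 + 6·lambda^2 - 51·lambda + 44.
Try lambda = 1: p(1) = 0, so 1 is a root.
Factor out (lambda - 1): p(lambda) = (lambda - 1)·(lambda^2 + 7·lambda - 44).
The quadratic factors as (lambda + 11)·(lambda - 4).
Eigenvalues: -11, 1, 4.

-11, 1, 4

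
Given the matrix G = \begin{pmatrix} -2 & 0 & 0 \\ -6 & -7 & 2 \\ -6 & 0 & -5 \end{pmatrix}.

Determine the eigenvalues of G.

The characteristic polynomial is p(r) = det(rI - G).
Cofactor expansion gives p(r) = r^3 + 14r^2 + 59r + 70.
Since p(-2) = 0, r = -2 is a root.
Factor out (r + 2): p(r) = (r + 2)·(r^2 + 12r + 35).
The quadratic factors as (r + 7)·(r + 5).
Eigenvalues: -7, -5, -2.

-7, -5, -2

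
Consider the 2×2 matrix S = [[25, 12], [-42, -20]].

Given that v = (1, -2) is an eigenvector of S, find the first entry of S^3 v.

1

First find the eigenvalue: Sv = (1, -2) = 1·(1, -2), so λ = 1.
Then S^3 v = λ^3·v = 1^3·(1, -2) = 1·(1, -2) = (1, -2).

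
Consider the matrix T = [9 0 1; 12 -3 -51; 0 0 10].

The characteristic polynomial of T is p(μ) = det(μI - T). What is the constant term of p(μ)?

270

p(μ) = μ^3 - 16μ^2 + 33μ + 270.
The constant term is 270.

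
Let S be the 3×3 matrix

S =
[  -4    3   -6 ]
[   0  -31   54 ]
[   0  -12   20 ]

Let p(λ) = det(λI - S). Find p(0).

p(0) = det(0·I − S) = det(−S) = (−1)^3·det(S).
det(S) = -112, so p(0) = 112.

112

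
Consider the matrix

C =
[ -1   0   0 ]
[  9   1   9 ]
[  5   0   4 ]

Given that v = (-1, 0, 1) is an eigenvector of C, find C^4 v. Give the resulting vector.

(-1, 0, 1)

First find the eigenvalue: Cv = (1, 0, -1) = -1·(-1, 0, 1), so λ = -1.
Then C^4 v = λ^4·v = (-1)^4·(-1, 0, 1) = 1·(-1, 0, 1) = (-1, 0, 1).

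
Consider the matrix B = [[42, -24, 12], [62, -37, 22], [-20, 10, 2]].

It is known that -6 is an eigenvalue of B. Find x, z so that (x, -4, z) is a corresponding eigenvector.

We need (B + 6I)v = 0.
B + 6I = [[48, -24, 12], [62, -31, 22], [-20, 10, 8]].
Row 1: (48)·x + (-24)·-4 + (12)·z = 0
Row 2: (62)·x + (-31)·-4 + (22)·z = 0
Row 3: (-20)·x + (10)·-4 + (8)·z = 0
Solving gives x = -2, z = 0.
Check: B·(-2, -4, 0) = (12, 24, 0) = -6·(-2, -4, 0).

-2, 0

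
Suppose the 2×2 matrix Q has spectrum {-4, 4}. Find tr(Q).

0

trace(Q) is the sum of the eigenvalues: (-4) + (4) = 0.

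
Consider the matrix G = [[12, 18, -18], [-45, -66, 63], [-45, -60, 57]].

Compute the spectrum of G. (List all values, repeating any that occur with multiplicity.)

-6, -3, 12

Compute the characteristic polynomial p(s) = det(sI - G).
Cofactor expansion gives p(s) = s^3 - 3s^2 - 90s - 216.
Since p(-6) = 0, s = -6 is a root.
Dividing by (s + 6) leaves s^2 - 9s - 36.
The quadratic factors as (s + 3)·(s - 12).
Eigenvalues: -6, -3, 12.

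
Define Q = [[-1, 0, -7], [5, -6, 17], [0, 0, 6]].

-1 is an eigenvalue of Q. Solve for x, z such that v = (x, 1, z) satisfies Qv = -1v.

We need (Q + 1I)v = 0.
Q + 1I = [[0, 0, -7], [5, -5, 17], [0, 0, 7]].
Row 1: (0)·x + (0)·1 + (-7)·z = 0
Row 2: (5)·x + (-5)·1 + (17)·z = 0
Row 3: (0)·x + (0)·1 + (7)·z = 0
Solving gives x = 1, z = 0.
Check: Q·(1, 1, 0) = (-1, -1, 0) = -1·(1, 1, 0).

1, 0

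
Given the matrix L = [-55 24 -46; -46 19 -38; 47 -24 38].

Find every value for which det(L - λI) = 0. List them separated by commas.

-8, 3, 7

Compute the characteristic polynomial p(lambda) = det(lambda·I - L).
Expanding along the first row, p(lambda) = lambda^3 - 2·lambda^2 - 59·lambda + 168.
Rational-root test: lambda = 3 gives p(3) = 0.
Dividing by (lambda - 3) leaves lambda^2 + lambda - 56.
The quadratic factors as (lambda + 8)·(lambda - 7).
Eigenvalues: -8, 3, 7.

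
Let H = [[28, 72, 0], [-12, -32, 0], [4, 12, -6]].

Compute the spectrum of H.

The characteristic polynomial is p(r) = det(rI - H).
Expanding along the first row, p(r) = r^3 + 10r^2 - 8r - 192.
Since p(4) = 0, r = 4 is a root.
Factor out (r - 4): p(r) = (r - 4)·(r^2 + 14r + 48).
The quadratic factors as (r + 8)·(r + 6).
Eigenvalues: -8, -6, 4.

-8, -6, 4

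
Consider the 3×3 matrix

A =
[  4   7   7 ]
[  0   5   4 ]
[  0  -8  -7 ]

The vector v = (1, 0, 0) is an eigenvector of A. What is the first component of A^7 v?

16384

First find the eigenvalue: Av = (4, 0, 0) = 4·(1, 0, 0), so λ = 4.
Then A^7 v = λ^7·v = 4^7·(1, 0, 0) = 16384·(1, 0, 0) = (16384, 0, 0).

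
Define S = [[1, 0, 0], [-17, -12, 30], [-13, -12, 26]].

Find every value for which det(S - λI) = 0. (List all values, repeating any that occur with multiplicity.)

The characteristic polynomial is p(s) = det(sI - S).
Expanding along the first row, p(s) = s^3 - 15s^2 + 62s - 48.
Since p(6) = 0, s = 6 is a root.
Dividing by (s - 6) leaves s^2 - 9s + 8.
The quadratic factors as (s - 1)·(s - 8).
Eigenvalues: 1, 6, 8.

1, 6, 8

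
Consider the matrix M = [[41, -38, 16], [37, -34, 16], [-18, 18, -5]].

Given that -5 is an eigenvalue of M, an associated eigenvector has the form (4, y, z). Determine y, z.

We need (M + 5I)v = 0.
M + 5I = [[46, -38, 16], [37, -29, 16], [-18, 18, 0]].
Row 1: (46)·4 + (-38)·y + (16)·z = 0
Row 2: (37)·4 + (-29)·y + (16)·z = 0
Row 3: (-18)·4 + (18)·y + (0)·z = 0
Solving gives y = 4, z = -2.
Check: M·(4, 4, -2) = (-20, -20, 10) = -5·(4, 4, -2).

4, -2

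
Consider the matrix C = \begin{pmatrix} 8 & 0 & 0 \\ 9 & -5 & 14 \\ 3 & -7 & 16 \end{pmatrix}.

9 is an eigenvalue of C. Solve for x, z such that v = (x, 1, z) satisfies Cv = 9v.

0, 1

We need (C - 9I)v = 0.
C - 9I = [[-1, 0, 0], [9, -14, 14], [3, -7, 7]].
Row 1: (-1)·x + (0)·1 + (0)·z = 0
Row 2: (9)·x + (-14)·1 + (14)·z = 0
Row 3: (3)·x + (-7)·1 + (7)·z = 0
Solving gives x = 0, z = 1.
Check: C·(0, 1, 1) = (0, 9, 9) = 9·(0, 1, 1).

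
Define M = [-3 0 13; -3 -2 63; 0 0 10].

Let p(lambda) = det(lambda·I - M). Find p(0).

p(0) = det(0·I − M) = det(−M) = (−1)^3·det(M).
det(M) = 60, so p(0) = -60.

-60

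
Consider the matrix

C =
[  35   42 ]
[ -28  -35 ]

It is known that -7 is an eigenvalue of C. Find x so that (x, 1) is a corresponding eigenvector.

-1

We need (C + 7I)v = 0.
C + 7I = [[42, 42], [-28, -28]].
Row 1: (42)·x + (42)·1 = 0
Row 2: (-28)·x + (-28)·1 = 0
Solving gives x = -1.
Check: C·(-1, 1) = (7, -7) = -7·(-1, 1).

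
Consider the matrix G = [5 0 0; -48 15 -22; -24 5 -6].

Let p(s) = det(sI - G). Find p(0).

-100

p(0) = det(0·I − G) = det(−G) = (−1)^3·det(G).
det(G) = 100, so p(0) = -100.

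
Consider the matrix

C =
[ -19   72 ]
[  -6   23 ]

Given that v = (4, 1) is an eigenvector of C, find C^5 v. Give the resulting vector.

First find the eigenvalue: Cv = (-4, -1) = -1·(4, 1), so λ = -1.
Then C^5 v = λ^5·v = (-1)^5·(4, 1) = -1·(4, 1) = (-4, -1).

(-4, -1)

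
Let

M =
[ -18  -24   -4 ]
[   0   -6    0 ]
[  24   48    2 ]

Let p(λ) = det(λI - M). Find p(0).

p(0) = det(0·I − M) = det(−M) = (−1)^3·det(M).
det(M) = -360, so p(0) = 360.

360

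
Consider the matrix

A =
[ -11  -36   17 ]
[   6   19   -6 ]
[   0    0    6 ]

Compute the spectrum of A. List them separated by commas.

1, 6, 7

The characteristic polynomial is p(r) = det(rI - A).
Expanding along the first row, p(r) = r^3 - 14r^2 + 55r - 42.
Try r = 6: p(6) = 0, so 6 is a root.
Dividing by (r - 6) leaves r^2 - 8r + 7.
The quadratic factors as (r - 1)·(r - 7).
Eigenvalues: 1, 6, 7.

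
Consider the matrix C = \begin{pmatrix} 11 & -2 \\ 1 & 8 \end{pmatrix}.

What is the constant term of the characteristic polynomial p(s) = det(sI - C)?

90

p(0) = det(0·I − C) = det(−C) = (−1)^2·det(C).
det(C) = 90, so p(0) = 90.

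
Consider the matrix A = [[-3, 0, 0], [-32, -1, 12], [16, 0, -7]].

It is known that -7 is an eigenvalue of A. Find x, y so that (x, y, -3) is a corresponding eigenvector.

0, 6

We need (A + 7I)v = 0.
A + 7I = [[4, 0, 0], [-32, 6, 12], [16, 0, 0]].
Row 1: (4)·x + (0)·y + (0)·-3 = 0
Row 2: (-32)·x + (6)·y + (12)·-3 = 0
Row 3: (16)·x + (0)·y + (0)·-3 = 0
Solving gives x = 0, y = 6.
Check: A·(0, 6, -3) = (0, -42, 21) = -7·(0, 6, -3).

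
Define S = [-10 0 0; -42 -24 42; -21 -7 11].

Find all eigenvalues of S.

-10, -10, -3

Compute the characteristic polynomial p(lambda) = det(lambda·I - S).
Cofactor expansion gives p(lambda) = lambda^3 + 23·lambda^2 + 160·lambda + 300.
Rational-root test: lambda = -3 gives p(-3) = 0.
Factor out (lambda + 3): p(lambda) = (lambda + 3)·(lambda^2 + 20·lambda + 100).
The quadratic factor is (lambda + 10)^2.
Eigenvalues: -10, -10, -3.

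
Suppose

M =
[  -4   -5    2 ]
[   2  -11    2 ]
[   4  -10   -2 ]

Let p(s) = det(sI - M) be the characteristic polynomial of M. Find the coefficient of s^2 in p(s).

17

The coefficient of s^2 of det(sI - M) is −trace(M).
trace(M) = (-4) + (-11) + (-2) = -17, so the coefficient is 17.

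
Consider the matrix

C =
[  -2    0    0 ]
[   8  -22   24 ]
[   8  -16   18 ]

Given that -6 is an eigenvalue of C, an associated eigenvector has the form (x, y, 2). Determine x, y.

We need (C + 6I)v = 0.
C + 6I = [[4, 0, 0], [8, -16, 24], [8, -16, 24]].
Row 1: (4)·x + (0)·y + (0)·2 = 0
Row 2: (8)·x + (-16)·y + (24)·2 = 0
Row 3: (8)·x + (-16)·y + (24)·2 = 0
Solving gives x = 0, y = 3.
Check: C·(0, 3, 2) = (0, -18, -12) = -6·(0, 3, 2).

0, 3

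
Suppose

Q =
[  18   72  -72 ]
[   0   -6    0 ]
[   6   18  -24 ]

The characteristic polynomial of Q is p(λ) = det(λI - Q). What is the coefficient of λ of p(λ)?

36

p(λ) = λ^3 + 12λ^2 + 36λ.
The coefficient of λ is 36.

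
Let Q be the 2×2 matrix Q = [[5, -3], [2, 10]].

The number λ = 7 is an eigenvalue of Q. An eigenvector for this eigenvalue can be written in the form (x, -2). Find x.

We need (Q - 7I)v = 0.
Q - 7I = [[-2, -3], [2, 3]].
Row 1: (-2)·x + (-3)·-2 = 0
Row 2: (2)·x + (3)·-2 = 0
Solving gives x = 3.
Check: Q·(3, -2) = (21, -14) = 7·(3, -2).

3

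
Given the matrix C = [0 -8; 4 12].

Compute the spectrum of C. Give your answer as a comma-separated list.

4, 8

det(C - sI) = (0 - s)(12 - s) - (-8)·(4) = s^2 - 12s + 32.
This factors as (s - 4)·(s - 8) = 0.
Eigenvalues: 4, 8.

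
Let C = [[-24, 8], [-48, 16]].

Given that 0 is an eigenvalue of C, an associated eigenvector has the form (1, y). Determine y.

We need (C)v = 0.
C = [[-24, 8], [-48, 16]].
Row 1: (-24)·1 + (8)·y = 0
Row 2: (-48)·1 + (16)·y = 0
Solving gives y = 3.
Check: C·(1, 3) = (0, 0) = 0·(1, 3).

3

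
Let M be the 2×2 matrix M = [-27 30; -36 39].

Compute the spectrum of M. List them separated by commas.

det(M - lambda·I) = (-27 - lambda)(39 - lambda) - (30)·(-36) = lambda^2 - 12·lambda + 27.
This factors as (lambda - 3)·(lambda - 9) = 0.
Eigenvalues: 3, 9.

3, 9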